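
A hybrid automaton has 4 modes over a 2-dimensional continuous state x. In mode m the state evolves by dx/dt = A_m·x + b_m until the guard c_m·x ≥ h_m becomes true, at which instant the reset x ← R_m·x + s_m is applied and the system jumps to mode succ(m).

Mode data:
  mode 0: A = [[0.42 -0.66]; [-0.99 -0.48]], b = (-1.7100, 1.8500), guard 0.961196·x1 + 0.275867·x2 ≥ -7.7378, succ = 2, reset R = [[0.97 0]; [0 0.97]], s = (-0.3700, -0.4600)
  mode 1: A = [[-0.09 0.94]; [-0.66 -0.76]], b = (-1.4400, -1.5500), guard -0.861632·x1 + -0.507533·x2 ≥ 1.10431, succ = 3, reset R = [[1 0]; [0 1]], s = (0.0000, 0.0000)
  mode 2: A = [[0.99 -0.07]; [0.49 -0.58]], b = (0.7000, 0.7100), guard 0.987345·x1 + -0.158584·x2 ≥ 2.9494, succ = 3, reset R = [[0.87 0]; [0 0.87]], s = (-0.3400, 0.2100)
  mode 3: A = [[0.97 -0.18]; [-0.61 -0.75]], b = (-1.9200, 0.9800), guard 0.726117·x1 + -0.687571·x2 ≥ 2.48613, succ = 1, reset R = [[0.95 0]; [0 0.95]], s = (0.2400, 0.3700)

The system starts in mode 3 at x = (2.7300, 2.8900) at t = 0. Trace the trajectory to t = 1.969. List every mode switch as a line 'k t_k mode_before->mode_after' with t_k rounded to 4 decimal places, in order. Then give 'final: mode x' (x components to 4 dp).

1 1.2579 3->1
final: 1 2.1890 -1.5456

Mode 3: guard c·x = 2.4861 hit at Δt = 1.2579 (t = 1.2579), x⁻ = (3.7527, 0.3473) → reset → x⁺ = (3.8051, 0.6999), jump to mode 1
Mode 1: flow for 0.7111 to horizon, guard not reached → x = (2.1890, -1.5456)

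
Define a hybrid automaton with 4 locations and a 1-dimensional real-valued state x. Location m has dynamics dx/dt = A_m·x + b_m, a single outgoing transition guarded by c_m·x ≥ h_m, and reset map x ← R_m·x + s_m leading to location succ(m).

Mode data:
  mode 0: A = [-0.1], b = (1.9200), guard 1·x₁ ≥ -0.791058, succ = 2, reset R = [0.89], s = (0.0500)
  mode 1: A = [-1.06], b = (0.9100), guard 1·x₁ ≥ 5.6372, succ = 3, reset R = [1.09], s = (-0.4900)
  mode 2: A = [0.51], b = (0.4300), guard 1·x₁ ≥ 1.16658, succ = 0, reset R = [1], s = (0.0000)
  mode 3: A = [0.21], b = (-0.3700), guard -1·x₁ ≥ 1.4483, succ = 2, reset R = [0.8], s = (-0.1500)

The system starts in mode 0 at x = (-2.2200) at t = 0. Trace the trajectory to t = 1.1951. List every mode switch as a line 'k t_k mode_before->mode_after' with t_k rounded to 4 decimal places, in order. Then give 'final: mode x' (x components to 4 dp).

1 0.6904 0->2
final: 2 -0.5985

Mode 0: guard c·x = -0.7911 hit at Δt = 0.6904 (t = 0.6904), x⁻ = (-0.7911) → reset → x⁺ = (-0.6540), jump to mode 2
Mode 2: flow for 0.5047 to horizon, guard not reached → x = (-0.5985)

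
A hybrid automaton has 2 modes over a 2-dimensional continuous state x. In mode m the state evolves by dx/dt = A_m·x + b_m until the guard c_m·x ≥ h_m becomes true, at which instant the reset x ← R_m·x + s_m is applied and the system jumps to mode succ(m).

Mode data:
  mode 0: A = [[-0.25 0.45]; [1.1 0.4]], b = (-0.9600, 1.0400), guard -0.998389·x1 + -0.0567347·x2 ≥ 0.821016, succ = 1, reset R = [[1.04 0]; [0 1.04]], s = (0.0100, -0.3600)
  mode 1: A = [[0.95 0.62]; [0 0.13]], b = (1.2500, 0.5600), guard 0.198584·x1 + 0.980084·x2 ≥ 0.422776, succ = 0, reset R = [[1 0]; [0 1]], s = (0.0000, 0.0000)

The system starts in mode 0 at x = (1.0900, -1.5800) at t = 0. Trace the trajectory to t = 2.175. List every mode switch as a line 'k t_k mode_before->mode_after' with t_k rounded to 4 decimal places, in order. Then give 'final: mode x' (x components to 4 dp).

Mode 0: guard c·x = 0.8210 hit at Δt = 1.3702 (t = 1.3702), x⁻ = (-0.7898, -0.5731) → reset → x⁺ = (-0.8114, -0.9560), jump to mode 1
Mode 1: flow for 0.8048 to horizon, guard not reached → x = (-0.8299, -0.5864)

1 1.3702 0->1
final: 1 -0.8299 -0.5864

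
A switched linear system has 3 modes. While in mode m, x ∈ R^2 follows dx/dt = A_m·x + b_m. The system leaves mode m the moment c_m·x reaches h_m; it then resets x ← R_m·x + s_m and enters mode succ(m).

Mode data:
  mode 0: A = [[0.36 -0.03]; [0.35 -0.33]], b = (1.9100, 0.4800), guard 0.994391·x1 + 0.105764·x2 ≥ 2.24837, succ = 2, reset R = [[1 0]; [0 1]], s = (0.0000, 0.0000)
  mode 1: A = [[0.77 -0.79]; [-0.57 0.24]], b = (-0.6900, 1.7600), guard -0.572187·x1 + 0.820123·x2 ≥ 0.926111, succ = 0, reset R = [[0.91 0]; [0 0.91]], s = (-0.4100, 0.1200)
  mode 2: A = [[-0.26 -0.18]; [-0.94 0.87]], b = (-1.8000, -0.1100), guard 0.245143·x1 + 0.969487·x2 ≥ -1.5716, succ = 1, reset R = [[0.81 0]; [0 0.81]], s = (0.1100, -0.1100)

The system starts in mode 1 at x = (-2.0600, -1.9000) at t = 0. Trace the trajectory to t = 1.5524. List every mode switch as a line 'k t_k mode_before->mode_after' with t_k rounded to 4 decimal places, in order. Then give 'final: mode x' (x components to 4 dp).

Mode 1: guard c·x = 0.9261 hit at Δt = 0.4252 (t = 0.4252), x⁻ = (-2.6615, -0.7277) → reset → x⁺ = (-2.8320, -0.5422), jump to mode 0
Mode 0: flow for 1.1272 to horizon, guard not reached → x = (-1.5675, -0.6479)

1 0.4252 1->0
final: 0 -1.5675 -0.6479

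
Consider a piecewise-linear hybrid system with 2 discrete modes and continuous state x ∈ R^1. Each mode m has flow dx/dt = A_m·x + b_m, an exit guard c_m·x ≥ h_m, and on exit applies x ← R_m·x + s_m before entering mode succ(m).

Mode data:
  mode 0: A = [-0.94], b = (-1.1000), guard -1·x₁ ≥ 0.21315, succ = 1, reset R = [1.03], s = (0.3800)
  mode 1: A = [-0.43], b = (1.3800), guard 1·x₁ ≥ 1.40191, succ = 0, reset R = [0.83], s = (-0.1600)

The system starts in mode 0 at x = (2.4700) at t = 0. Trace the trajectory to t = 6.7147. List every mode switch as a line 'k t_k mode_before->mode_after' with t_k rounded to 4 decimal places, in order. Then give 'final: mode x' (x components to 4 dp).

1 1.4212 0->1
2 2.6372 1->0
3 3.5099 0->1
4 4.7259 1->0
5 5.5986 0->1
final: 1 1.3225

Mode 0: guard c·x = 0.2132 hit at Δt = 1.4212 (t = 1.4212), x⁻ = (-0.2131) → reset → x⁺ = (0.1605), jump to mode 1
Mode 1: guard c·x = 1.4019 hit at Δt = 1.2160 (t = 2.6372), x⁻ = (1.4019) → reset → x⁺ = (1.0036), jump to mode 0
Mode 0: guard c·x = 0.2132 hit at Δt = 0.8727 (t = 3.5099), x⁻ = (-0.2132) → reset → x⁺ = (0.1605), jump to mode 1
Mode 1: guard c·x = 1.4019 hit at Δt = 1.2160 (t = 4.7259), x⁻ = (1.4019) → reset → x⁺ = (1.0036), jump to mode 0
Mode 0: guard c·x = 0.2132 hit at Δt = 0.8727 (t = 5.5986), x⁻ = (-0.2131) → reset → x⁺ = (0.1605), jump to mode 1
Mode 1: flow for 1.1161 to horizon, guard not reached → x = (1.3225)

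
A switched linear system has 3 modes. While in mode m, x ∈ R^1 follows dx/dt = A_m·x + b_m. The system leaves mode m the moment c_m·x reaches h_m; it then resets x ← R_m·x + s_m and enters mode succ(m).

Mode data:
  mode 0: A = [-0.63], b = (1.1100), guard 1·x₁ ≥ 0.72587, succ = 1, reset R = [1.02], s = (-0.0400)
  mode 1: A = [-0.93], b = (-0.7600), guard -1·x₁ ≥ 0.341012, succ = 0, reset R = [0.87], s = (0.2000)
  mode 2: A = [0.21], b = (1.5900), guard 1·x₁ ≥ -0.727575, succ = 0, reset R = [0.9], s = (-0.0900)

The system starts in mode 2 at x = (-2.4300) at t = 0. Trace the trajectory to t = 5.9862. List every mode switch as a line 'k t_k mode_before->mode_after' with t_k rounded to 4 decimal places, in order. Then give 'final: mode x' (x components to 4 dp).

1 1.3620 2->0
2 2.7645 0->1
3 4.0108 1->0
4 4.9384 0->1
final: 1 -0.2444

Mode 2: guard c·x = -0.7276 hit at Δt = 1.3620 (t = 1.3620), x⁻ = (-0.7276) → reset → x⁺ = (-0.7448), jump to mode 0
Mode 0: guard c·x = 0.7259 hit at Δt = 1.4025 (t = 2.7645), x⁻ = (0.7259) → reset → x⁺ = (0.7004), jump to mode 1
Mode 1: guard c·x = 0.3410 hit at Δt = 1.2463 (t = 4.0108), x⁻ = (-0.3410) → reset → x⁺ = (-0.0967), jump to mode 0
Mode 0: guard c·x = 0.7259 hit at Δt = 0.9276 (t = 4.9384), x⁻ = (0.7259) → reset → x⁺ = (0.7004), jump to mode 1
Mode 1: flow for 1.0478 to horizon, guard not reached → x = (-0.2444)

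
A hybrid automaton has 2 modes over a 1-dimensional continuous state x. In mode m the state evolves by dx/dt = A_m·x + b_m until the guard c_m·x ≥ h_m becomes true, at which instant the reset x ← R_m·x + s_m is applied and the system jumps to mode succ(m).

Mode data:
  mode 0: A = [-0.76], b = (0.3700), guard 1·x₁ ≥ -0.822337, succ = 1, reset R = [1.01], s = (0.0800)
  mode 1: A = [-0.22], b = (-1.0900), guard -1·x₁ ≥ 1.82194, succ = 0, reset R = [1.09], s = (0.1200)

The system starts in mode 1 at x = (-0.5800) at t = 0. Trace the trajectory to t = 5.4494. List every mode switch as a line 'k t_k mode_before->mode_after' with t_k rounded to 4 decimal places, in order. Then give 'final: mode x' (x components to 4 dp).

1 1.5179 1->0
2 2.2892 0->1
3 3.6263 1->0
4 4.3976 0->1
final: 1 -1.6190

Mode 1: guard c·x = 1.8219 hit at Δt = 1.5179 (t = 1.5179), x⁻ = (-1.8219) → reset → x⁺ = (-1.8659), jump to mode 0
Mode 0: guard c·x = -0.8223 hit at Δt = 0.7713 (t = 2.2892), x⁻ = (-0.8223) → reset → x⁺ = (-0.7506), jump to mode 1
Mode 1: guard c·x = 1.8219 hit at Δt = 1.3371 (t = 3.6263), x⁻ = (-1.8219) → reset → x⁺ = (-1.8659), jump to mode 0
Mode 0: guard c·x = -0.8223 hit at Δt = 0.7713 (t = 4.3976), x⁻ = (-0.8223) → reset → x⁺ = (-0.7506), jump to mode 1
Mode 1: flow for 1.0518 to horizon, guard not reached → x = (-1.6190)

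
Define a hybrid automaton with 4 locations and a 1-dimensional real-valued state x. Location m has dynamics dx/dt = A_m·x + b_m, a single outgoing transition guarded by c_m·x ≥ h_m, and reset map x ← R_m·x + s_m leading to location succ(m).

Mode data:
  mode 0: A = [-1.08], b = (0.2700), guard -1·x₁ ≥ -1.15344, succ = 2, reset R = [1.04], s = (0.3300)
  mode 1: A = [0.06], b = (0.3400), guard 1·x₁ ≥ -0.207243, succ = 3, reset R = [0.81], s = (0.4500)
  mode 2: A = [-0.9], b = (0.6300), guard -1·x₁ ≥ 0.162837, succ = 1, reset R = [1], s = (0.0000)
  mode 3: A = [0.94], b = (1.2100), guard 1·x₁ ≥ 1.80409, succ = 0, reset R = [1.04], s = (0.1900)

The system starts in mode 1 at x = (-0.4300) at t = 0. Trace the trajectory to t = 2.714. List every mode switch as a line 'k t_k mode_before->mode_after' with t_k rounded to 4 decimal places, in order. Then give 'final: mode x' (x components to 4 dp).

Mode 1: guard c·x = -0.2072 hit at Δt = 0.6943 (t = 0.6943), x⁻ = (-0.2072) → reset → x⁺ = (0.2821), jump to mode 3
Mode 3: guard c·x = 1.8041 hit at Δt = 0.7212 (t = 1.4155), x⁻ = (1.8041) → reset → x⁺ = (2.0663), jump to mode 0
Mode 0: guard c·x = -1.1534 hit at Δt = 0.6466 (t = 2.0621), x⁻ = (1.1534) → reset → x⁺ = (1.5296), jump to mode 2
Mode 2: flow for 0.6519 to horizon, guard not reached → x = (1.1614)

1 0.6943 1->3
2 1.4155 3->0
3 2.0621 0->2
final: 2 1.1614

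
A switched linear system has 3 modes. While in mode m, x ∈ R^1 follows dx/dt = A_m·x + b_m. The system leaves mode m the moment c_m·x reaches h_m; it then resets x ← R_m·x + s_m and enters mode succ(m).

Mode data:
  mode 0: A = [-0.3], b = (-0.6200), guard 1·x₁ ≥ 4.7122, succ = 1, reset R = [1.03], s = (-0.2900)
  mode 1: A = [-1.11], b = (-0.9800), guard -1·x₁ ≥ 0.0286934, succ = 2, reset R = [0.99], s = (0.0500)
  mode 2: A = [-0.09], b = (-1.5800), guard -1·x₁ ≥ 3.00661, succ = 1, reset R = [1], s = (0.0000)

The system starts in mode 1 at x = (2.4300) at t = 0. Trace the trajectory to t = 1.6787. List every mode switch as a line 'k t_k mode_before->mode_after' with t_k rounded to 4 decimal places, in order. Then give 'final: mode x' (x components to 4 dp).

1 1.2211 1->2
final: 2 -0.6876

Mode 1: guard c·x = 0.0287 hit at Δt = 1.2211 (t = 1.2211), x⁻ = (-0.0287) → reset → x⁺ = (0.0216), jump to mode 2
Mode 2: flow for 0.4576 to horizon, guard not reached → x = (-0.6876)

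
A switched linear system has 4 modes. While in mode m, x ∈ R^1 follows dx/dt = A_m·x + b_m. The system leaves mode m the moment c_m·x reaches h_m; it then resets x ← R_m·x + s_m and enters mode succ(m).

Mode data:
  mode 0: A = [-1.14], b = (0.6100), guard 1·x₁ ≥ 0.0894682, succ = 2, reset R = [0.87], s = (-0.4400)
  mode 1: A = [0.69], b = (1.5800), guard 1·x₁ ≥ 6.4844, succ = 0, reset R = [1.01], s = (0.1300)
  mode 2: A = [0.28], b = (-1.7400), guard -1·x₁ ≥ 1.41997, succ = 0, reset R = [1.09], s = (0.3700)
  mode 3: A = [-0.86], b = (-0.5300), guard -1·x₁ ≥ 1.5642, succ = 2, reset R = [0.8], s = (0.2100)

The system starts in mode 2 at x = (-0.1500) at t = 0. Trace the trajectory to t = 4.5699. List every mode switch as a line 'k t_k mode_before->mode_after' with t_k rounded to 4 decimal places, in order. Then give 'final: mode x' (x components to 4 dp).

Mode 2: guard c·x = 1.4200 hit at Δt = 0.6498 (t = 0.6498), x⁻ = (-1.4200) → reset → x⁺ = (-1.1778), jump to mode 0
Mode 0: guard c·x = 0.0895 hit at Δt = 1.1811 (t = 1.8309), x⁻ = (0.0895) → reset → x⁺ = (-0.3622), jump to mode 2
Mode 2: guard c·x = 1.4200 hit at Δt = 0.5327 (t = 2.3636), x⁻ = (-1.4200) → reset → x⁺ = (-1.1778), jump to mode 0
Mode 0: guard c·x = 0.0895 hit at Δt = 1.1811 (t = 3.5447), x⁻ = (0.0895) → reset → x⁺ = (-0.3622), jump to mode 2
Mode 2: guard c·x = 1.4200 hit at Δt = 0.5327 (t = 4.0774), x⁻ = (-1.4200) → reset → x⁺ = (-1.1778), jump to mode 0
Mode 0: flow for 0.4925 to horizon, guard not reached → x = (-0.4418)

1 0.6498 2->0
2 1.8309 0->2
3 2.3636 2->0
4 3.5447 0->2
5 4.0774 2->0
final: 0 -0.4418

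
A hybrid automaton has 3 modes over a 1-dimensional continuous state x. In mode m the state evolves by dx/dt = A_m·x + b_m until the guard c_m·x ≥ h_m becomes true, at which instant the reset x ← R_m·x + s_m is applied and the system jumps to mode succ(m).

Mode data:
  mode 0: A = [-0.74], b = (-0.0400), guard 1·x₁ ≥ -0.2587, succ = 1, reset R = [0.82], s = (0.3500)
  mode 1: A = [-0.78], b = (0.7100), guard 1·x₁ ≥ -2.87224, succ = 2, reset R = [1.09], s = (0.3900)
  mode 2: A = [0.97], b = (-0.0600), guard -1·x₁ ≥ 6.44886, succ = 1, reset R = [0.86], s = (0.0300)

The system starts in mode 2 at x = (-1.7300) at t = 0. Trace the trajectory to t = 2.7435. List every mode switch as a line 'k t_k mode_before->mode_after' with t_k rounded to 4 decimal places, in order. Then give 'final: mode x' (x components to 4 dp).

1 1.3301 2->1
2 2.0096 1->2
final: 2 -5.6493

Mode 2: guard c·x = 6.4489 hit at Δt = 1.3301 (t = 1.3301), x⁻ = (-6.4489) → reset → x⁺ = (-5.5160), jump to mode 1
Mode 1: guard c·x = -2.8722 hit at Δt = 0.6795 (t = 2.0096), x⁻ = (-2.8722) → reset → x⁺ = (-2.7407), jump to mode 2
Mode 2: flow for 0.7339 to horizon, guard not reached → x = (-5.6493)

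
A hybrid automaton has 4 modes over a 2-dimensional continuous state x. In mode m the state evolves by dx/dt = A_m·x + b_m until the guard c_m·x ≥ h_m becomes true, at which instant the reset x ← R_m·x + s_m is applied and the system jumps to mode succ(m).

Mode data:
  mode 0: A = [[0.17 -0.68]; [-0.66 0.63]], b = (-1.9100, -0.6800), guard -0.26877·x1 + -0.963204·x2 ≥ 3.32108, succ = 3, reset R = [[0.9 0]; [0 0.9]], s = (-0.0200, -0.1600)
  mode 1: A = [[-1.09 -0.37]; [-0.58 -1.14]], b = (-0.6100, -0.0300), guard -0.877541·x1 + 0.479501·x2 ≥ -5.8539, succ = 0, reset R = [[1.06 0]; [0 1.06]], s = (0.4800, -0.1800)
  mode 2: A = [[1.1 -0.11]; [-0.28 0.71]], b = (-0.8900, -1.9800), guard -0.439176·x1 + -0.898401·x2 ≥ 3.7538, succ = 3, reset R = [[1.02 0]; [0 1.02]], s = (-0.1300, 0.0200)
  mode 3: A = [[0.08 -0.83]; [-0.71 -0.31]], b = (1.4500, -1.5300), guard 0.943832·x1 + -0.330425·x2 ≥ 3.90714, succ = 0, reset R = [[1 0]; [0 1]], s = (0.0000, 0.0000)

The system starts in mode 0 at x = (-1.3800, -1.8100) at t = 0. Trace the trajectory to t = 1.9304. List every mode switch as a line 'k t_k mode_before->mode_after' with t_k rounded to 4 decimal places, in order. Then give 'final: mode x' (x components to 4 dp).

Mode 0: guard c·x = 3.3211 hit at Δt = 1.0957 (t = 1.0957), x⁻ = (-2.0751, -2.8689) → reset → x⁺ = (-1.8876, -2.7420), jump to mode 3
Mode 3: flow for 0.8347 to horizon, guard not reached → x = (1.2148, -3.0818)

1 1.0957 0->3
final: 3 1.2148 -3.0818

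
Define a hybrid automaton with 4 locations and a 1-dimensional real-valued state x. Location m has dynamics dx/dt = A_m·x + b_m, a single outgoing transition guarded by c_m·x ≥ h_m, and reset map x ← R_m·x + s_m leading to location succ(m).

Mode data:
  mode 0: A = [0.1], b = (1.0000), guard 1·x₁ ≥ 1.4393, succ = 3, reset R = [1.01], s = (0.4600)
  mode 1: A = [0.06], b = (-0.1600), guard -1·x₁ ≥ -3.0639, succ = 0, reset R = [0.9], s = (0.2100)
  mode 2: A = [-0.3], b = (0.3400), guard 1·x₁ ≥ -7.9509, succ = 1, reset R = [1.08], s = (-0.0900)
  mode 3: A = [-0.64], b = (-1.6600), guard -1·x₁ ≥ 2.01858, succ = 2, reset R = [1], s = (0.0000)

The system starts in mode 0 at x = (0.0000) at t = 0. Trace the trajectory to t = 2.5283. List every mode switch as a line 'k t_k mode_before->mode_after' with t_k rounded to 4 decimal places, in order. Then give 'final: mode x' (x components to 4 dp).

1 1.3447 0->3
final: 3 -0.4805

Mode 0: guard c·x = 1.4393 hit at Δt = 1.3447 (t = 1.3447), x⁻ = (1.4393) → reset → x⁺ = (1.9137), jump to mode 3
Mode 3: flow for 1.1836 to horizon, guard not reached → x = (-0.4805)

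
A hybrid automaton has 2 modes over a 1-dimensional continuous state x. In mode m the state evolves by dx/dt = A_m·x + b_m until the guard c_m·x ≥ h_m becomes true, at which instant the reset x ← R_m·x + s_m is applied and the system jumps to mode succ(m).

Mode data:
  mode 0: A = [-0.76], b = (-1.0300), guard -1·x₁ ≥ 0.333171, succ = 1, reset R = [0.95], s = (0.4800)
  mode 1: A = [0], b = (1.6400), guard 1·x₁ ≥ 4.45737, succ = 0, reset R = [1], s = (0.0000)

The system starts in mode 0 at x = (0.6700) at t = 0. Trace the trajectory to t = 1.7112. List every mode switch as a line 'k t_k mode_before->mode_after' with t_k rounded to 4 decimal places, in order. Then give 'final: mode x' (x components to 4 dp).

1 0.8998 0->1
final: 1 1.4942

Mode 0: guard c·x = 0.3332 hit at Δt = 0.8998 (t = 0.8998), x⁻ = (-0.3332) → reset → x⁺ = (0.1635), jump to mode 1
Mode 1: flow for 0.8114 to horizon, guard not reached → x = (1.4942)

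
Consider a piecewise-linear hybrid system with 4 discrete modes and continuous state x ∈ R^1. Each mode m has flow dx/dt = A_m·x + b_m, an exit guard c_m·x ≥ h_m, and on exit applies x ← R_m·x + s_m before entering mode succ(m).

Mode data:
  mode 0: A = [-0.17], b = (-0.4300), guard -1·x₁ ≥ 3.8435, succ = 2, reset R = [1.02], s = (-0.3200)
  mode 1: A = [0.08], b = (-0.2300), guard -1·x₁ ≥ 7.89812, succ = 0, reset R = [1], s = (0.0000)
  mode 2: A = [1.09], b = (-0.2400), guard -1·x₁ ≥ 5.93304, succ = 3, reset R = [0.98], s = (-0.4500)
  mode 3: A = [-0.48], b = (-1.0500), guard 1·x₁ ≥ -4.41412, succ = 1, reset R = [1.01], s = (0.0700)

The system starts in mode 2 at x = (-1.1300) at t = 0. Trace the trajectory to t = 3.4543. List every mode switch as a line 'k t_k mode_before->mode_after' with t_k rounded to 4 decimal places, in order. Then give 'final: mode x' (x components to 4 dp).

1 1.3915 2->3
2 2.6516 3->1
final: 1 -4.8700

Mode 2: guard c·x = 5.9330 hit at Δt = 1.3915 (t = 1.3915), x⁻ = (-5.9330) → reset → x⁺ = (-6.2644), jump to mode 3
Mode 3: guard c·x = -4.4141 hit at Δt = 1.2601 (t = 2.6516), x⁻ = (-4.4141) → reset → x⁺ = (-4.3883), jump to mode 1
Mode 1: flow for 0.8027 to horizon, guard not reached → x = (-4.8700)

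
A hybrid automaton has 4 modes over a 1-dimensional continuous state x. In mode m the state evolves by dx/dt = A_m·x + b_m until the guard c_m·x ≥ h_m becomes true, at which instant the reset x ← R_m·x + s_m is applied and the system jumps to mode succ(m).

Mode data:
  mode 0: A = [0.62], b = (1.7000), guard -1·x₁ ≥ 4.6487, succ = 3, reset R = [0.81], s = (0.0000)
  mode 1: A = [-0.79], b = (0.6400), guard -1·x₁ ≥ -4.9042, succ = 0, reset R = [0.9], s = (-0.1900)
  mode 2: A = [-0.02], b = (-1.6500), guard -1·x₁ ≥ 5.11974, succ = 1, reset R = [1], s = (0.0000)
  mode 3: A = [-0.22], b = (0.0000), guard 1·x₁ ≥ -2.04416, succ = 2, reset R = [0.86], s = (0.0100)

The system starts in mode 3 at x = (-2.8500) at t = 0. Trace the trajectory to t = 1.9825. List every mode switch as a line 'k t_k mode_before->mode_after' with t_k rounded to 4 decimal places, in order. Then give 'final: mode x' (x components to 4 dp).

1 1.5106 3->2
final: 2 -2.5065

Mode 3: guard c·x = -2.0442 hit at Δt = 1.5106 (t = 1.5106), x⁻ = (-2.0442) → reset → x⁺ = (-1.7480), jump to mode 2
Mode 2: flow for 0.4719 to horizon, guard not reached → x = (-2.5065)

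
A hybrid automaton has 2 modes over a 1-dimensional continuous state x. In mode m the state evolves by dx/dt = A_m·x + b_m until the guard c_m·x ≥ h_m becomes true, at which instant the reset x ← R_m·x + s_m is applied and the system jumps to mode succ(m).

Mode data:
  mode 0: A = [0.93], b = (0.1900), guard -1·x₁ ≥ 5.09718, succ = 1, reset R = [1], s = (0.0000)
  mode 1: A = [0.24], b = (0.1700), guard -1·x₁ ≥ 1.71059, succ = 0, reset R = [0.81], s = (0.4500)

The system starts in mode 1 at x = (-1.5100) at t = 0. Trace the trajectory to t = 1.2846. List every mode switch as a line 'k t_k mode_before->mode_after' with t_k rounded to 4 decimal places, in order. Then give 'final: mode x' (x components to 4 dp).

1 0.9305 1->0
final: 0 -1.2208

Mode 1: guard c·x = 1.7106 hit at Δt = 0.9305 (t = 0.9305), x⁻ = (-1.7106) → reset → x⁺ = (-0.9356), jump to mode 0
Mode 0: flow for 0.3541 to horizon, guard not reached → x = (-1.2208)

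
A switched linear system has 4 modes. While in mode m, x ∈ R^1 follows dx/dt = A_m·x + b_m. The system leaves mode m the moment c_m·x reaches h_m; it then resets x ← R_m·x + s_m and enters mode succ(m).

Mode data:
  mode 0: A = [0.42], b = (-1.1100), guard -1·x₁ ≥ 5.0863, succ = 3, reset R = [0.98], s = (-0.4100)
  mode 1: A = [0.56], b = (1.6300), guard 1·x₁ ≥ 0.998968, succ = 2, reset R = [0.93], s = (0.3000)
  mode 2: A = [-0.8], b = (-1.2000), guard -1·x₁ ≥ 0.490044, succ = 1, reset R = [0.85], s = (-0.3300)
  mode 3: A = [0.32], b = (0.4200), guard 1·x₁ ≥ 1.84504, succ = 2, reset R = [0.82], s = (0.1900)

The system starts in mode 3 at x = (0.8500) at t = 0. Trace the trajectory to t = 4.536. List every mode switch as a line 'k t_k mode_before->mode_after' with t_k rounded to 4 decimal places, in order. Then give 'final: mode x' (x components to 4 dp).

Mode 3: guard c·x = 1.8450 hit at Δt = 1.1829 (t = 1.1829), x⁻ = (1.8450) → reset → x⁺ = (1.7029), jump to mode 2
Mode 2: guard c·x = 0.4900 hit at Δt = 1.4427 (t = 2.6256), x⁻ = (-0.4900) → reset → x⁺ = (-0.7465), jump to mode 1
Mode 1: guard c·x = 0.9990 hit at Δt = 1.0561 (t = 3.6817), x⁻ = (0.9990) → reset → x⁺ = (1.2290), jump to mode 2
Mode 2: flow for 0.8543 to horizon, guard not reached → x = (-0.1222)

1 1.1829 3->2
2 2.6256 2->1
3 3.6817 1->2
final: 2 -0.1222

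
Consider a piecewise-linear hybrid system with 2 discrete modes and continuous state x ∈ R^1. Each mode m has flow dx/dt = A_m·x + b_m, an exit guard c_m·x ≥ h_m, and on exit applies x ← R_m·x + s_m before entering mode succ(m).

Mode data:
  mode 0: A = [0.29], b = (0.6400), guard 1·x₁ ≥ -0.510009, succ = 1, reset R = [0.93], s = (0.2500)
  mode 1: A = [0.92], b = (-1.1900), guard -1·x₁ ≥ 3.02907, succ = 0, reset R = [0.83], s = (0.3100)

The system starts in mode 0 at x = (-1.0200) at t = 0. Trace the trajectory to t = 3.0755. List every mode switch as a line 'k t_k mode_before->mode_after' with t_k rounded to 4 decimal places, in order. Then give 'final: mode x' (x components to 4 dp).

1 1.2326 0->1
2 2.3702 1->0
final: 0 -2.2035

Mode 0: guard c·x = -0.5100 hit at Δt = 1.2326 (t = 1.2326), x⁻ = (-0.5100) → reset → x⁺ = (-0.2243), jump to mode 1
Mode 1: guard c·x = 3.0291 hit at Δt = 1.1376 (t = 2.3702), x⁻ = (-3.0291) → reset → x⁺ = (-2.2041), jump to mode 0
Mode 0: flow for 0.7053 to horizon, guard not reached → x = (-2.2035)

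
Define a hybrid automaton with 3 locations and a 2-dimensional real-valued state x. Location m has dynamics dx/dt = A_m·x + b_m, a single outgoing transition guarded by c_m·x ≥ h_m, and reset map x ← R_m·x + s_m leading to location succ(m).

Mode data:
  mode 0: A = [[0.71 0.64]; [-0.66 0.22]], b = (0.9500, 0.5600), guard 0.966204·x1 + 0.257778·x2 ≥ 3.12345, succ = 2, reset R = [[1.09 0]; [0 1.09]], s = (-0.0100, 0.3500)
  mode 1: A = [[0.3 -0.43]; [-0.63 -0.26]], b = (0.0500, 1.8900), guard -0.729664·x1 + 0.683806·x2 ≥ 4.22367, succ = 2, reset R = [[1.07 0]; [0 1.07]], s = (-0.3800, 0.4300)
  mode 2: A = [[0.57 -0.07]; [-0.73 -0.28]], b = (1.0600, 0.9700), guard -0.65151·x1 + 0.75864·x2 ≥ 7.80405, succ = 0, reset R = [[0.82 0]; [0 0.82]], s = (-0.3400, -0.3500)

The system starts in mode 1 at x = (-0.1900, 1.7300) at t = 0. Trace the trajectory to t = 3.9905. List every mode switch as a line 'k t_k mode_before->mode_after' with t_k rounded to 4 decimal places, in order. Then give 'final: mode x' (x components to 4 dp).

Mode 1: guard c·x = 4.2237 hit at Δt = 1.2859 (t = 1.2859), x⁻ = (-2.0431, 3.9966) → reset → x⁺ = (-2.5662, 4.7063), jump to mode 2
Mode 2: guard c·x = 7.8041 hit at Δt = 1.2534 (t = 2.5393), x⁻ = (-4.0201, 6.8345) → reset → x⁺ = (-3.6365, 5.2542), jump to mode 0
Mode 0: guard c·x = 3.1235 hit at Δt = 1.0599 (t = 3.5992), x⁻ = (0.8736, 8.8424) → reset → x⁺ = (0.9422, 9.9882), jump to mode 2
Mode 2: flow for 0.3913 to horizon, guard not reached → x = (1.3504, 9.0027)

1 1.2859 1->2
2 2.5393 2->0
3 3.5992 0->2
final: 2 1.3504 9.0027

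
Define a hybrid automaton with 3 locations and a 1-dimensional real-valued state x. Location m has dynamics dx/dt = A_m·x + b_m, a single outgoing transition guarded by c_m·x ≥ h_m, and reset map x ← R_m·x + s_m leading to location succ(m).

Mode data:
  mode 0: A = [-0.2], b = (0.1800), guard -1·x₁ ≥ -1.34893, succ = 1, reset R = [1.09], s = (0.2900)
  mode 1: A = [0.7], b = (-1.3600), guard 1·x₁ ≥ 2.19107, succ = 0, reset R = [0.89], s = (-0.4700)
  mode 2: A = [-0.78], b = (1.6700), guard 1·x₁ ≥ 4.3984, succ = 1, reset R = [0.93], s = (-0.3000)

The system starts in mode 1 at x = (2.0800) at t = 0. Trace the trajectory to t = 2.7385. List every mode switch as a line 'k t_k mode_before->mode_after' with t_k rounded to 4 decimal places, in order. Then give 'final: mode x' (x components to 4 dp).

Mode 1: guard c·x = 2.1911 hit at Δt = 0.8475 (t = 0.8475), x⁻ = (2.1911) → reset → x⁺ = (1.4801), jump to mode 0
Mode 0: guard c·x = -1.3489 hit at Δt = 1.2813 (t = 2.1288), x⁻ = (1.3489) → reset → x⁺ = (1.7603), jump to mode 1
Mode 1: flow for 0.6097 to horizon, guard not reached → x = (1.6632)

1 0.8475 1->0
2 2.1288 0->1
final: 1 1.6632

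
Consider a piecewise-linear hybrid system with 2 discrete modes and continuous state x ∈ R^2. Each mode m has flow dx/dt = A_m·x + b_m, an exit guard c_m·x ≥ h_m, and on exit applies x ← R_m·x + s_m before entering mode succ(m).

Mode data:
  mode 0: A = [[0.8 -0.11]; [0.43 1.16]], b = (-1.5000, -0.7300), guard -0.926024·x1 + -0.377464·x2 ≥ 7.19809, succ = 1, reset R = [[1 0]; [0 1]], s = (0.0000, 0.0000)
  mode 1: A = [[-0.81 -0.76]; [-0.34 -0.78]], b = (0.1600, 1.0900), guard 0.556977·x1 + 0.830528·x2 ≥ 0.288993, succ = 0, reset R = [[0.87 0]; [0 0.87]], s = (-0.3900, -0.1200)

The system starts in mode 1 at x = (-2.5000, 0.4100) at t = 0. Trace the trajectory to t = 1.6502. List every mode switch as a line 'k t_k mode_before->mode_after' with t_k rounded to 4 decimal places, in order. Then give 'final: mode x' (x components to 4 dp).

Mode 1: guard c·x = 0.2890 hit at Δt = 1.0069 (t = 1.0069), x⁻ = (-1.5443, 1.3836) → reset → x⁺ = (-1.7336, 1.0838), jump to mode 0
Mode 0: flow for 0.6433 to horizon, guard not reached → x = (-4.2450, 0.4645)

1 1.0069 1->0
final: 0 -4.2450 0.4645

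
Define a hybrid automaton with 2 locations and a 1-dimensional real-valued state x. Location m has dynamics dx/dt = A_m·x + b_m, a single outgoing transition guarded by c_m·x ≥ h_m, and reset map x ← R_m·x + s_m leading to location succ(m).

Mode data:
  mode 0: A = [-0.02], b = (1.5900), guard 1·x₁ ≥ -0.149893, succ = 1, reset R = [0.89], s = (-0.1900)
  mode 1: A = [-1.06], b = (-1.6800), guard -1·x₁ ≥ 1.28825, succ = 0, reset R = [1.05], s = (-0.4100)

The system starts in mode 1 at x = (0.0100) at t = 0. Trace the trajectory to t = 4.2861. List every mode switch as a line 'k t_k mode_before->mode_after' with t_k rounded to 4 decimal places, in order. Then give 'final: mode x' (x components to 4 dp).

Mode 1: guard c·x = 1.2882 hit at Δt = 1.5868 (t = 1.5868), x⁻ = (-1.2882) → reset → x⁺ = (-1.7627), jump to mode 0
Mode 0: guard c·x = -0.1499 hit at Δt = 1.0023 (t = 2.5891), x⁻ = (-0.1499) → reset → x⁺ = (-0.3234), jump to mode 1
Mode 1: guard c·x = 1.2882 hit at Δt = 1.3656 (t = 3.9546), x⁻ = (-1.2882) → reset → x⁺ = (-1.7627), jump to mode 0
Mode 0: flow for 0.3315 to horizon, guard not reached → x = (-1.2257)

1 1.5868 1->0
2 2.5891 0->1
3 3.9546 1->0
final: 0 -1.2257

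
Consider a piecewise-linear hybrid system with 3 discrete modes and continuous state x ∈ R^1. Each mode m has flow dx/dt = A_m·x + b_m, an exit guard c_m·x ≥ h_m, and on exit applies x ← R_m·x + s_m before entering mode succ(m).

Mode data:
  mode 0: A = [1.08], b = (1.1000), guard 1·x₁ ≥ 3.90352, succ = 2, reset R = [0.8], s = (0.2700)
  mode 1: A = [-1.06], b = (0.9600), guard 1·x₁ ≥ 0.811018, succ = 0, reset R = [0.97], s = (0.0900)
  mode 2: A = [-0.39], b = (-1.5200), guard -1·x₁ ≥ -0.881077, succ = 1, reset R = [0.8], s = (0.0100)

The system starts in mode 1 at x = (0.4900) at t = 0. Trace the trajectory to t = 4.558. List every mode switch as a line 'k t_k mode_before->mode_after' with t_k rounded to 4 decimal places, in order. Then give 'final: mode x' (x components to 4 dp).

Mode 1: guard c·x = 0.8110 hit at Δt = 1.3960 (t = 1.3960), x⁻ = (0.8110) → reset → x⁺ = (0.8767), jump to mode 0
Mode 0: guard c·x = 3.9035 hit at Δt = 0.8837 (t = 2.2797), x⁻ = (3.9035) → reset → x⁺ = (3.3928), jump to mode 2
Mode 2: guard c·x = -0.8811 hit at Δt = 1.0831 (t = 3.3628), x⁻ = (0.8811) → reset → x⁺ = (0.7149), jump to mode 1
Mode 1: guard c·x = 0.8110 hit at Δt = 0.6614 (t = 4.0242), x⁻ = (0.8110) → reset → x⁺ = (0.8767), jump to mode 0
Mode 0: flow for 0.5338 to horizon, guard not reached → x = (2.3545)

1 1.3960 1->0
2 2.2797 0->2
3 3.3628 2->1
4 4.0242 1->0
final: 0 2.3545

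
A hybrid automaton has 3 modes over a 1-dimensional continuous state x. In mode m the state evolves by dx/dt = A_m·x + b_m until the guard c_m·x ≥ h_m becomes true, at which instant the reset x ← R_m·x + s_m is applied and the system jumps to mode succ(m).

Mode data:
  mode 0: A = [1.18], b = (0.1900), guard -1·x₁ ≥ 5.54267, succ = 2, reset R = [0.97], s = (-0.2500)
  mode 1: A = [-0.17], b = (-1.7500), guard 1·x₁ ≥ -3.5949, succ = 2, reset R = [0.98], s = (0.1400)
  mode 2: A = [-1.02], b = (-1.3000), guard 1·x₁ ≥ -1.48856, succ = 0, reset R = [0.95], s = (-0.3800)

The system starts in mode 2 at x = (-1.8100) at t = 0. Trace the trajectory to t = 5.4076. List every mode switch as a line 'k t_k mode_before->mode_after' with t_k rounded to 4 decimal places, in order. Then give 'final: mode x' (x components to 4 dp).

1 0.8990 2->0
2 1.9096 0->2
3 4.8627 2->0
final: 0 -3.2675

Mode 2: guard c·x = -1.4886 hit at Δt = 0.8990 (t = 0.8990), x⁻ = (-1.4886) → reset → x⁺ = (-1.7941), jump to mode 0
Mode 0: guard c·x = 5.5427 hit at Δt = 1.0106 (t = 1.9096), x⁻ = (-5.5427) → reset → x⁺ = (-5.6264), jump to mode 2
Mode 2: guard c·x = -1.4886 hit at Δt = 2.9531 (t = 4.8627), x⁻ = (-1.4886) → reset → x⁺ = (-1.7941), jump to mode 0
Mode 0: flow for 0.5449 to horizon, guard not reached → x = (-3.2675)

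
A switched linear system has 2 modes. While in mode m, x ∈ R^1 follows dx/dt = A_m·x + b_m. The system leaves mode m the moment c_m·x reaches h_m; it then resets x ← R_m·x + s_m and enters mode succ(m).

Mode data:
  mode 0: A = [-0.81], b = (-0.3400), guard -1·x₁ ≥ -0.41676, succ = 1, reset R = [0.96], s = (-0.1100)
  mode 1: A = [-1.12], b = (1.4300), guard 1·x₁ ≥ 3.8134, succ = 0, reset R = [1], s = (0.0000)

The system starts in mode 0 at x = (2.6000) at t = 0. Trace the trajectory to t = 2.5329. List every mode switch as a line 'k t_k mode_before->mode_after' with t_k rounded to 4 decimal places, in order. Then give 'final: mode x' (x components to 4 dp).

Mode 0: guard c·x = -0.4168 hit at Δt = 1.5848 (t = 1.5848), x⁻ = (0.4168) → reset → x⁺ = (0.2901), jump to mode 1
Mode 1: flow for 0.9481 to horizon, guard not reached → x = (0.9356)

1 1.5848 0->1
final: 1 0.9356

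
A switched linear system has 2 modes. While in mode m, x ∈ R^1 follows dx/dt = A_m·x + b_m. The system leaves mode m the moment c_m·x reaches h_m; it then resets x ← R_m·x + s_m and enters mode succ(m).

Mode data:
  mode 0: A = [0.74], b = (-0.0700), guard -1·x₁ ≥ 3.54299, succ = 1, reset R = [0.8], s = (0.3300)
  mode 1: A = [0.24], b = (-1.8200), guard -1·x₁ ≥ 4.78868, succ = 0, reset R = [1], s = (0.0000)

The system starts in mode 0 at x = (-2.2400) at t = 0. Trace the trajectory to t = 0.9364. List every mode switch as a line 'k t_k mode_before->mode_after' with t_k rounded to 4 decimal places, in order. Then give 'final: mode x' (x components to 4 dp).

Mode 0: guard c·x = 3.5430 hit at Δt = 0.5993 (t = 0.5993), x⁻ = (-3.5430) → reset → x⁺ = (-2.5044), jump to mode 1
Mode 1: flow for 0.3371 to horizon, guard not reached → x = (-3.3545)

1 0.5993 0->1
final: 1 -3.3545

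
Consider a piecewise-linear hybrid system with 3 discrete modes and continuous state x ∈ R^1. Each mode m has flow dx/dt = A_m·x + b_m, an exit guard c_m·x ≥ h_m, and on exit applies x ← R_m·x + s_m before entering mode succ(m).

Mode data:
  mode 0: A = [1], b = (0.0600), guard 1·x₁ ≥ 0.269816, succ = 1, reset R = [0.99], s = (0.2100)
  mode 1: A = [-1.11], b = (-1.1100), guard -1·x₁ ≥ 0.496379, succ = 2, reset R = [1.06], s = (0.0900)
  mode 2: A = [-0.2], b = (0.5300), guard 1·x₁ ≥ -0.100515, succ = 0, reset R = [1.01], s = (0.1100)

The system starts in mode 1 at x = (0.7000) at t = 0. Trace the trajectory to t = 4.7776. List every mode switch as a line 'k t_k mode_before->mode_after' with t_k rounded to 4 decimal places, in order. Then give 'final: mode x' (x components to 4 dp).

1 1.0960 1->2
2 1.6717 2->0
3 3.2437 0->1
4 4.2131 1->2
final: 2 -0.1067

Mode 1: guard c·x = 0.4964 hit at Δt = 1.0960 (t = 1.0960), x⁻ = (-0.4964) → reset → x⁺ = (-0.4362), jump to mode 2
Mode 2: guard c·x = -0.1005 hit at Δt = 0.5757 (t = 1.6717), x⁻ = (-0.1005) → reset → x⁺ = (0.0085), jump to mode 0
Mode 0: guard c·x = 0.2698 hit at Δt = 1.5720 (t = 3.2437), x⁻ = (0.2698) → reset → x⁺ = (0.4771), jump to mode 1
Mode 1: guard c·x = 0.4964 hit at Δt = 0.9694 (t = 4.2131), x⁻ = (-0.4964) → reset → x⁺ = (-0.4362), jump to mode 2
Mode 2: flow for 0.5645 to horizon, guard not reached → x = (-0.1067)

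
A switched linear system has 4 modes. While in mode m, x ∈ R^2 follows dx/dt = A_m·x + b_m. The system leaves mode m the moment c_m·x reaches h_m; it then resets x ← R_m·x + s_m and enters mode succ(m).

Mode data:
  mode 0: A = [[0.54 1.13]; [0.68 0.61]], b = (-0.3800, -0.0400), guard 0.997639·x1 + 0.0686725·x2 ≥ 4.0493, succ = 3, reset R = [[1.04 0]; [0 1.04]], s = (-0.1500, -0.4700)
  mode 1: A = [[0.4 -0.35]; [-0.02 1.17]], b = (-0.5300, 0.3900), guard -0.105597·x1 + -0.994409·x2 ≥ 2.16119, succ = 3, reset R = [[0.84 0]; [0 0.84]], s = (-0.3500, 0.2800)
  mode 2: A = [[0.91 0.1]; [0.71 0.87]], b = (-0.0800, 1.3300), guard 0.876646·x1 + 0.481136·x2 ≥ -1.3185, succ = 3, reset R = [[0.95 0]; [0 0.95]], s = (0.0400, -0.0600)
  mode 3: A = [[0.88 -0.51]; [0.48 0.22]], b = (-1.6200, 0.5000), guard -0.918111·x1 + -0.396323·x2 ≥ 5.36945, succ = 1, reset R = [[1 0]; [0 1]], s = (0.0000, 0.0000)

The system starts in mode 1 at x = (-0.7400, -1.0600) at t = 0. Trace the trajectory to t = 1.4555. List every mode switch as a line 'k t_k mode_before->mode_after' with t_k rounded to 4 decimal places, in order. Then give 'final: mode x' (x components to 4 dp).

1 0.7528 1->3
final: 3 -2.9823 -2.0463

Mode 1: guard c·x = 2.1612 hit at Δt = 0.7528 (t = 0.7528), x⁻ = (-1.0150, -2.0656) → reset → x⁺ = (-1.2026, -1.4551), jump to mode 3
Mode 3: flow for 0.7027 to horizon, guard not reached → x = (-2.9823, -2.0463)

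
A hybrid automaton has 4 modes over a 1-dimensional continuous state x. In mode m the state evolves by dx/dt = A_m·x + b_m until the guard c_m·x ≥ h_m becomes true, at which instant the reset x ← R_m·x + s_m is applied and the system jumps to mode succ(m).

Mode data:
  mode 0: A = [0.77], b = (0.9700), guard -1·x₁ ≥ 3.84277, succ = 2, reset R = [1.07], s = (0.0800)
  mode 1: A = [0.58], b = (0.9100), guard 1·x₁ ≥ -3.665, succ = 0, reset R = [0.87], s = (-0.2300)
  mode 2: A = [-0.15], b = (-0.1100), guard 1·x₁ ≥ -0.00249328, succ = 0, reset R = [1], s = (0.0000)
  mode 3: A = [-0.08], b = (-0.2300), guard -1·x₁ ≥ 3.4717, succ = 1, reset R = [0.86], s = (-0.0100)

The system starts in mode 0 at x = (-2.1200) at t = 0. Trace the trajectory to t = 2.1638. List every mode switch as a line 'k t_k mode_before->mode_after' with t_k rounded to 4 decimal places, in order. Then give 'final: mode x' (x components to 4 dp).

1 1.4279 0->2
final: 2 -3.6870

Mode 0: guard c·x = 3.8428 hit at Δt = 1.4279 (t = 1.4279), x⁻ = (-3.8428) → reset → x⁺ = (-4.0318), jump to mode 2
Mode 2: flow for 0.7359 to horizon, guard not reached → x = (-3.6870)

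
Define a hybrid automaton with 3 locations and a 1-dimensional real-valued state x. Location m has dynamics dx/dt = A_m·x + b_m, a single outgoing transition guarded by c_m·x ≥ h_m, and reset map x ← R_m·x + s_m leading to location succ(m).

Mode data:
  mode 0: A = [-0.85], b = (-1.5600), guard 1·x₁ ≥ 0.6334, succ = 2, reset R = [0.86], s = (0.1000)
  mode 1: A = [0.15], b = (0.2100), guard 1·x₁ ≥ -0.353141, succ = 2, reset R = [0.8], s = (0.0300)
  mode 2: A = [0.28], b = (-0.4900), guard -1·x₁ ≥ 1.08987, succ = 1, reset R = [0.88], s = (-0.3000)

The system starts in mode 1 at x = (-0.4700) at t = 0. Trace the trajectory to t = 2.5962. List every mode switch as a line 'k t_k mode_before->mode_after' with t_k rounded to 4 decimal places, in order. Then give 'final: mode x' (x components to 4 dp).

1 0.7891 1->2
2 2.0368 2->1
final: 1 -1.2468

Mode 1: guard c·x = -0.3531 hit at Δt = 0.7891 (t = 0.7891), x⁻ = (-0.3531) → reset → x⁺ = (-0.2525), jump to mode 2
Mode 2: guard c·x = 1.0899 hit at Δt = 1.2477 (t = 2.0368), x⁻ = (-1.0899) → reset → x⁺ = (-1.2591), jump to mode 1
Mode 1: flow for 0.5594 to horizon, guard not reached → x = (-1.2468)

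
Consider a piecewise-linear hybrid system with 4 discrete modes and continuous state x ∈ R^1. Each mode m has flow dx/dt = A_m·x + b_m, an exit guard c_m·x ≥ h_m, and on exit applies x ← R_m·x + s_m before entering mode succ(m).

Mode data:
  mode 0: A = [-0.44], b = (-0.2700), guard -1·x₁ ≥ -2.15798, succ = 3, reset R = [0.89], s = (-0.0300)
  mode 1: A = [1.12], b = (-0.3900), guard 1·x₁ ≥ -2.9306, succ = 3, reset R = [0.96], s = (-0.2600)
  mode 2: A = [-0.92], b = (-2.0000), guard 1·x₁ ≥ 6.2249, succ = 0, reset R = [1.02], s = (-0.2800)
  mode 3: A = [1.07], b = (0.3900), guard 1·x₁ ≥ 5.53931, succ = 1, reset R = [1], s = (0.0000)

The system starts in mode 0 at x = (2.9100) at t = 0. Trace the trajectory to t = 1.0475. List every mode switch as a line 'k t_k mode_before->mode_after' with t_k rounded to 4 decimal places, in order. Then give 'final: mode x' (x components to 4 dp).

1 0.5456 0->3
final: 3 3.4938

Mode 0: guard c·x = -2.1580 hit at Δt = 0.5456 (t = 0.5456), x⁻ = (2.1580) → reset → x⁺ = (1.8906), jump to mode 3
Mode 3: flow for 0.5019 to horizon, guard not reached → x = (3.4938)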